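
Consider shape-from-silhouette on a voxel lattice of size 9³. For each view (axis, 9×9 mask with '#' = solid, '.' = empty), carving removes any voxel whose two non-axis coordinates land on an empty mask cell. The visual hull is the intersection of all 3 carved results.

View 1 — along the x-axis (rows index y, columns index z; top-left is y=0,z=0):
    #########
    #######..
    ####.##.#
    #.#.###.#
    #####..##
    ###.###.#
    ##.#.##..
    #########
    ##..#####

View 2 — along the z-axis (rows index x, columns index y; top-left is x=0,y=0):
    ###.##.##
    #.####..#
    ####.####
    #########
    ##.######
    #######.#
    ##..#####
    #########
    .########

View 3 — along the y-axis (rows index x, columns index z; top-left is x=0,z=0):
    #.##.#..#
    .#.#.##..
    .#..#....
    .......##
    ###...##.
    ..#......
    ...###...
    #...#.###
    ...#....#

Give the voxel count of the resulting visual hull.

remaining voxels: 173

full grid |V| = 729
step 1: project along x, AND mask (64/81) → |grid| = 576
step 2: project along z, AND mask (70/81) → |grid| = 499
step 3: project along y, AND mask (29/81) → |grid| = 173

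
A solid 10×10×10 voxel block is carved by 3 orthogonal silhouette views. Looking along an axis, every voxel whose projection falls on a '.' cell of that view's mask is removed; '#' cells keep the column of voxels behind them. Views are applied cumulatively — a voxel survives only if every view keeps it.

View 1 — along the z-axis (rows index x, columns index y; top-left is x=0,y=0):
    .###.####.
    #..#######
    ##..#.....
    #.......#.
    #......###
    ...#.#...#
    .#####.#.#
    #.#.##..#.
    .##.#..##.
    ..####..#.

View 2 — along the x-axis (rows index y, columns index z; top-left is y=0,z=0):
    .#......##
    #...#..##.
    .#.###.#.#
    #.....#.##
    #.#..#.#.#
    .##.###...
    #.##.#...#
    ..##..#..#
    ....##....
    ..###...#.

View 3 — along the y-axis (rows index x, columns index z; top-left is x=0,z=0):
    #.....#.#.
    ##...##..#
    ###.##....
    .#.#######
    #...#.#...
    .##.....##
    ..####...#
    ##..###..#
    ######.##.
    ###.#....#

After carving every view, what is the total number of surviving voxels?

remaining voxels: 107

start: 10×10×10 = 1000 voxels
V1 z: intersect with XY mask (49 set) -- 490 left
V2 x: intersect with YZ mask (42 set) -- 201 left
V3 y: intersect with XZ mask (52 set) -- 107 left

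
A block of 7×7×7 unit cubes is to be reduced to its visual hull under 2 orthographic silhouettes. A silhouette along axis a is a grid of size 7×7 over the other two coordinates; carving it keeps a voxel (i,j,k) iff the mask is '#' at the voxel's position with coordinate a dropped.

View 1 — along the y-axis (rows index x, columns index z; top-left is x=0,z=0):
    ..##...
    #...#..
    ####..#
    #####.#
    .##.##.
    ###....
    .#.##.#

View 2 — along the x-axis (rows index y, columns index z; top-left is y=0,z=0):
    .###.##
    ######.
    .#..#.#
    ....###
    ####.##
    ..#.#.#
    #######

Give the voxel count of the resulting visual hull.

initial block: 7^3 = 343
step 1: project along y, AND mask (26/49) → |grid| = 182
step 2: project along x, AND mask (33/49) → |grid| = 121

|visual hull| = 121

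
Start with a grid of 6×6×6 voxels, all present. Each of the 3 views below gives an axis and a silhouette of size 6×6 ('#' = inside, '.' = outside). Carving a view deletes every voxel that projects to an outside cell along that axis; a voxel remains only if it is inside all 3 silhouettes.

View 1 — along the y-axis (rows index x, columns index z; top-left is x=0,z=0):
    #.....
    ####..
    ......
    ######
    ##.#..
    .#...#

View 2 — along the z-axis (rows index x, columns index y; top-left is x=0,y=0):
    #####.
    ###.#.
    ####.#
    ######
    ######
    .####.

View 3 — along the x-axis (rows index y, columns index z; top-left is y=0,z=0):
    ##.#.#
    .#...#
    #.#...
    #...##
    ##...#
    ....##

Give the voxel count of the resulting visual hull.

voxel count = 41

before carving: 216 voxels (6×6×6)
carve view 1 (along y, XZ-mask fill 16/36): 96 voxels remain
carve view 2 (along z, XY-mask fill 30/36): 83 voxels remain
carve view 3 (along x, YZ-mask fill 16/36): 41 voxels remain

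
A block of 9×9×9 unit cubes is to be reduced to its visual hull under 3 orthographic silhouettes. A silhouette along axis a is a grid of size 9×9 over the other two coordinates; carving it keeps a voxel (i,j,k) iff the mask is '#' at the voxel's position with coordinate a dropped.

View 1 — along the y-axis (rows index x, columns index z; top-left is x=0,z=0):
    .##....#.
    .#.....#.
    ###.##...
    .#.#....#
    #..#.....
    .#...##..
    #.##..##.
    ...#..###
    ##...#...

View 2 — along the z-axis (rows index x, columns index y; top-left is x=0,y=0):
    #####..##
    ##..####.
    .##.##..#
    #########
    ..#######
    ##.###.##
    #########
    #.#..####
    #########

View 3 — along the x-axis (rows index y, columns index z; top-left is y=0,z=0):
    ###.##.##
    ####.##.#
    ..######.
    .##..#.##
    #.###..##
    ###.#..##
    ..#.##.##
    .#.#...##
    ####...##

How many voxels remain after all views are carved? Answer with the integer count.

before carving: 729 voxels (9×9×9)
carve view 1 (along y, XZ-mask fill 30/81): 270 voxels remain
carve view 2 (along z, XY-mask fill 65/81): 216 voxels remain
carve view 3 (along x, YZ-mask fill 52/81): 138 voxels remain

remaining voxels: 138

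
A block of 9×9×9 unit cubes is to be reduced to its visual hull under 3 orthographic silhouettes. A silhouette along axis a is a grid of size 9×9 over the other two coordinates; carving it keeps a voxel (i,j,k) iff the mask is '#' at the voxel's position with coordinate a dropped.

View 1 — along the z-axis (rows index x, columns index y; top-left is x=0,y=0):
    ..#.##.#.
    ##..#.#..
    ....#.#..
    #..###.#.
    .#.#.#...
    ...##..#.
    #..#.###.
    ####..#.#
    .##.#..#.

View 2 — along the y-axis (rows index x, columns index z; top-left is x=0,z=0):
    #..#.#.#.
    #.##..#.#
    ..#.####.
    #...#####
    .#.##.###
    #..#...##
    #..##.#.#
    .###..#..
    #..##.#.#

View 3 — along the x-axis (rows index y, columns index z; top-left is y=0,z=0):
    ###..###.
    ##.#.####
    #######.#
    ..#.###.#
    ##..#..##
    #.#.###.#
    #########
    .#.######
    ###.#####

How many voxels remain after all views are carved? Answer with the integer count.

|visual hull| = 124

start: 9×9×9 = 729 voxels
  1. axis=2 (XY plane), |mask|=36  ⇒  voxels=324
  2. axis=1 (XZ plane), |mask|=44  ⇒  voxels=175
  3. axis=0 (YZ plane), |mask|=61  ⇒  voxels=124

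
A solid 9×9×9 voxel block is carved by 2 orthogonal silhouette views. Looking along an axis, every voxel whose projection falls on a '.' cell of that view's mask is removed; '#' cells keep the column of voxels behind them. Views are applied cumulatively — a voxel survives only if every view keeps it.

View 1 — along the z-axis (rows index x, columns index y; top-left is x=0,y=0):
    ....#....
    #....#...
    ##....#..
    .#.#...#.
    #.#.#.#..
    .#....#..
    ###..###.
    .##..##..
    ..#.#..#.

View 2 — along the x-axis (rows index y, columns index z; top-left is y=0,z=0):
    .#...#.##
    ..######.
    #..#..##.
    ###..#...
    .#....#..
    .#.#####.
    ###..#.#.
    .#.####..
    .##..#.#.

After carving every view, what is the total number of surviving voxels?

130 voxels

full grid |V| = 729
V1 z: intersect with XY mask (28 set) -- 252 left
V2 x: intersect with YZ mask (40 set) -- 130 left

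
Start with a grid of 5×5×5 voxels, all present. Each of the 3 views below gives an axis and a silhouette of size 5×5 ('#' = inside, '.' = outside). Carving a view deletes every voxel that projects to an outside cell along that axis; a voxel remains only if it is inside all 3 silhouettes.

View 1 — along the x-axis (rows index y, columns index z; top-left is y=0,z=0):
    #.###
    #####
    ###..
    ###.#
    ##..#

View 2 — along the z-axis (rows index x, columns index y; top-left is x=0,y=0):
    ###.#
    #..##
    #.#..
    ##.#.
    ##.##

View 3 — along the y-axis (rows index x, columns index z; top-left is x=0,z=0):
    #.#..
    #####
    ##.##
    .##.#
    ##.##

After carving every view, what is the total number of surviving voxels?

full grid |V| = 125
step 1: project along x, AND mask (19/25) → |grid| = 95
step 2: project along z, AND mask (16/25) → |grid| = 62
step 3: project along y, AND mask (18/25) → |grid| = 44

|visual hull| = 44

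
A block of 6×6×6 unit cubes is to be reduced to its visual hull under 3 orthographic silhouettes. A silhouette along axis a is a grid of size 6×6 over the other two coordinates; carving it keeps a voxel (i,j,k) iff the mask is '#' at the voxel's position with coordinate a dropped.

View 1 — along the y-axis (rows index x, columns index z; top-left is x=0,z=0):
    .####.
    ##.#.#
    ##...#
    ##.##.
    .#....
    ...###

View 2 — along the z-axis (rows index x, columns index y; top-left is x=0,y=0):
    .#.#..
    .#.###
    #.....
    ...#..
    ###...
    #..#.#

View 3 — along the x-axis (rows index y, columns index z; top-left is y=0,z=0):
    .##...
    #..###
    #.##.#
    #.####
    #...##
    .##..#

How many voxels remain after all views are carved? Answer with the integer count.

|visual hull| = 24

before carving: 216 voxels (6×6×6)
[1] y-view keeps 19 columns → grid now 114
[2] z-view keeps 14 columns → grid now 43
[3] x-view keeps 21 columns → grid now 24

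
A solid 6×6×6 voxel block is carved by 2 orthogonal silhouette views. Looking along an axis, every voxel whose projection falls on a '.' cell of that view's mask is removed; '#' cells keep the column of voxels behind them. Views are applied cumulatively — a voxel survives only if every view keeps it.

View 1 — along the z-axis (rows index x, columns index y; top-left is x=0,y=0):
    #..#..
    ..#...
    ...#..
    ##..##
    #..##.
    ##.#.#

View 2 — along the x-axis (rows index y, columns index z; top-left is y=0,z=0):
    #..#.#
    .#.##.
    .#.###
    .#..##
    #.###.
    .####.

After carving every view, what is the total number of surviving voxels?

full grid |V| = 216
step 1: project along z, AND mask (15/36) → |grid| = 90
step 2: project along x, AND mask (21/36) → |grid| = 50

|visual hull| = 50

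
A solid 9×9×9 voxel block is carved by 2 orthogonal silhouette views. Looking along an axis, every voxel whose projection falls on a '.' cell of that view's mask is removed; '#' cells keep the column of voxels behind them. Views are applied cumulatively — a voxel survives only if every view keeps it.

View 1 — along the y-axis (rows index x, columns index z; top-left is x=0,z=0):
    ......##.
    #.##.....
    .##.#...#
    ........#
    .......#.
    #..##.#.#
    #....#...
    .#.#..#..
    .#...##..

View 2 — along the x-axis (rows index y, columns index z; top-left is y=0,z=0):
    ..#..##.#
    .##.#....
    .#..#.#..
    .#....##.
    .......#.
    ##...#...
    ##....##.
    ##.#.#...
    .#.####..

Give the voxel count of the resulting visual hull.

voxel count = 83

initial block: 9^3 = 729
carve view 1 (along y, XZ-mask fill 24/81): 216 voxels remain
carve view 2 (along x, YZ-mask fill 30/81): 83 voxels remain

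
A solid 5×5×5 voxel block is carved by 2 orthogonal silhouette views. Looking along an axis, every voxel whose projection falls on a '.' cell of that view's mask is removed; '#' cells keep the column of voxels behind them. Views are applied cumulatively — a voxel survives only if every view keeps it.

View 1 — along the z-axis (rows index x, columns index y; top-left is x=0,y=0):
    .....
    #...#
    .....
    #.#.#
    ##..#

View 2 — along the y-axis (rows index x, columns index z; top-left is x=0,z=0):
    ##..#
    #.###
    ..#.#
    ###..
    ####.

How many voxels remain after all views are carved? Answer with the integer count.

voxel count = 29

initial block: 5^3 = 125
[1] z-view keeps 8 columns → grid now 40
[2] y-view keeps 16 columns → grid now 29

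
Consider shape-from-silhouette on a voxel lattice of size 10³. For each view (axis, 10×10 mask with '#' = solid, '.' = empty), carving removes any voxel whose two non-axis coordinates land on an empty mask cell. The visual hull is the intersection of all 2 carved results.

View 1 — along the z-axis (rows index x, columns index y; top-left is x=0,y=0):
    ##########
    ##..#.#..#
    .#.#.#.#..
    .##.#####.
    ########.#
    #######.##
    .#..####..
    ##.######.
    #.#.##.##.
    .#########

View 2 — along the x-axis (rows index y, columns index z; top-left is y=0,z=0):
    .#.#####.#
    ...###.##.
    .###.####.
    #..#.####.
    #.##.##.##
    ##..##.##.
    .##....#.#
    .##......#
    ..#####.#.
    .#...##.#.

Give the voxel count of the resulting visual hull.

before carving: 1000 voxels (10×10×10)
  1. axis=2 (XY plane), |mask|=72  ⇒  voxels=720
  2. axis=0 (YZ plane), |mask|=55  ⇒  voxels=394

|visual hull| = 394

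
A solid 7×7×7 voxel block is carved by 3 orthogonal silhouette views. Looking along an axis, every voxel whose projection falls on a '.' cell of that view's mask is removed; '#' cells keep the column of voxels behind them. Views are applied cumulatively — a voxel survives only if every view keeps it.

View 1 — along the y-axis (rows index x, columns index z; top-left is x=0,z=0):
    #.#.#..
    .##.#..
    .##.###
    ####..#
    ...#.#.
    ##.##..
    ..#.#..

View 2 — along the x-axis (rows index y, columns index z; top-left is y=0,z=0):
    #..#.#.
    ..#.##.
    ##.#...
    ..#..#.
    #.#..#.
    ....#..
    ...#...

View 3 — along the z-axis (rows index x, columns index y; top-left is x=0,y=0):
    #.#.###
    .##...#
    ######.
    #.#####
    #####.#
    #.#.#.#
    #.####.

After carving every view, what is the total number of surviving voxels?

voxel count = 44

full grid |V| = 343
  1. axis=1 (XZ plane), |mask|=24  ⇒  voxels=168
  2. axis=0 (YZ plane), |mask|=16  ⇒  voxels=55
  3. axis=2 (XY plane), |mask|=35  ⇒  voxels=44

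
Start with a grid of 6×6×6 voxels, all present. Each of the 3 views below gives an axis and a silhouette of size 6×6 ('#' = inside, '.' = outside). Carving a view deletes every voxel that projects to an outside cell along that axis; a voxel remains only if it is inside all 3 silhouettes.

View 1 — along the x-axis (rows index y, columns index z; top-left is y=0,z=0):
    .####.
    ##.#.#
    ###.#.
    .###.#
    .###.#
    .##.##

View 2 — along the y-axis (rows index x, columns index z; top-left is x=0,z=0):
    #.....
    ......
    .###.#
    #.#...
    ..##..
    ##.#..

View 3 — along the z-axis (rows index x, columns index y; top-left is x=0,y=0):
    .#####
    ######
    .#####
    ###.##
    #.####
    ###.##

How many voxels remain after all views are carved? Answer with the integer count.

|visual hull| = 42

full grid |V| = 216
V1 x: intersect with YZ mask (24 set) -- 144 left
V2 y: intersect with XZ mask (12 set) -- 49 left
V3 z: intersect with XY mask (31 set) -- 42 left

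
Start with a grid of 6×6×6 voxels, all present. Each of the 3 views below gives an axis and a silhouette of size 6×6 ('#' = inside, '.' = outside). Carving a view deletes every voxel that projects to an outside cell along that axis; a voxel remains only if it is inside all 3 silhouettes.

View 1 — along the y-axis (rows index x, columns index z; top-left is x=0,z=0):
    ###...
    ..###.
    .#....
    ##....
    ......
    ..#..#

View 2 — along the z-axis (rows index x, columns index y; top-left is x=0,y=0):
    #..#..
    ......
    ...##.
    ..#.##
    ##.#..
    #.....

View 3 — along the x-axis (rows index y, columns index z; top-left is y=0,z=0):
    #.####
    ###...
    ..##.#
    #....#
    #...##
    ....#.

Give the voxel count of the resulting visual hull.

6 voxels

start: 6×6×6 = 216 voxels
step 1: project along y, AND mask (11/36) → |grid| = 66
step 2: project along z, AND mask (11/36) → |grid| = 16
step 3: project along x, AND mask (17/36) → |grid| = 6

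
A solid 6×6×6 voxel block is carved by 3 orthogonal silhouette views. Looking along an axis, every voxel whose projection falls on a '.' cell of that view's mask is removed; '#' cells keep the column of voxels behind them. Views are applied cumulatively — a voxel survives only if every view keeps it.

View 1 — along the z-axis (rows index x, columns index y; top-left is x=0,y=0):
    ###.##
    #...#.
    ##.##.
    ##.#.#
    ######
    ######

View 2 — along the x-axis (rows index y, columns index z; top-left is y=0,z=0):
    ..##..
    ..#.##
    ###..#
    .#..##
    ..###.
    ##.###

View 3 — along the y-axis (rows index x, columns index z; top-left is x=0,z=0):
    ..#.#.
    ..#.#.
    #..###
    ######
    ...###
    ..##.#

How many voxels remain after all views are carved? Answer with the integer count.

full grid |V| = 216
  1. axis=2 (XY plane), |mask|=27  ⇒  voxels=162
  2. axis=0 (YZ plane), |mask|=20  ⇒  voxels=86
  3. axis=1 (XZ plane), |mask|=20  ⇒  voxels=52

remaining voxels: 52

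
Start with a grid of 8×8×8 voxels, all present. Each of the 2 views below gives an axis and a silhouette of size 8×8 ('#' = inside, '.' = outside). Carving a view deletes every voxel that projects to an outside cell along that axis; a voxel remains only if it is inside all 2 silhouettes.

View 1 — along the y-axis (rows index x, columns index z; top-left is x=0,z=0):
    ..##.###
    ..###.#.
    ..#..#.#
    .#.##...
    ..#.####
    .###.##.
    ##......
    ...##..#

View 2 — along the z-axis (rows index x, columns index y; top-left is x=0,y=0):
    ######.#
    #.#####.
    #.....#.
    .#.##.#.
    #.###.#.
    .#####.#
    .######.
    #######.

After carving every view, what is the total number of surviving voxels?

165 voxels

start: 8×8×8 = 512 voxels
V1 y: intersect with XZ mask (30 set) -- 240 left
V2 z: intersect with XY mask (43 set) -- 165 left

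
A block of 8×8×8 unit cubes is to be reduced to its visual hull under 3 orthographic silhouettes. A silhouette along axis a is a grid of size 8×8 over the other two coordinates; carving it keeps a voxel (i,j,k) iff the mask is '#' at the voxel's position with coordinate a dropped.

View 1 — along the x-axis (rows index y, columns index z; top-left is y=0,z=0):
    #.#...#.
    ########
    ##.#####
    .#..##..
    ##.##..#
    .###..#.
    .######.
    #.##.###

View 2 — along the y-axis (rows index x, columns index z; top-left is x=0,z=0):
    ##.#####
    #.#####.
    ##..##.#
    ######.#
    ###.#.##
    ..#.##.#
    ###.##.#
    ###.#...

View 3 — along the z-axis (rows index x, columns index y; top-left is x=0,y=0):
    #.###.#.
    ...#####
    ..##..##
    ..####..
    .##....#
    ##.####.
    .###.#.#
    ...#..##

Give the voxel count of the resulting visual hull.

before carving: 512 voxels (8×8×8)
carve view 1 (along x, YZ-mask fill 42/64): 336 voxels remain
carve view 2 (along y, XZ-mask fill 45/64): 231 voxels remain
carve view 3 (along z, XY-mask fill 35/64): 126 voxels remain

remaining voxels: 126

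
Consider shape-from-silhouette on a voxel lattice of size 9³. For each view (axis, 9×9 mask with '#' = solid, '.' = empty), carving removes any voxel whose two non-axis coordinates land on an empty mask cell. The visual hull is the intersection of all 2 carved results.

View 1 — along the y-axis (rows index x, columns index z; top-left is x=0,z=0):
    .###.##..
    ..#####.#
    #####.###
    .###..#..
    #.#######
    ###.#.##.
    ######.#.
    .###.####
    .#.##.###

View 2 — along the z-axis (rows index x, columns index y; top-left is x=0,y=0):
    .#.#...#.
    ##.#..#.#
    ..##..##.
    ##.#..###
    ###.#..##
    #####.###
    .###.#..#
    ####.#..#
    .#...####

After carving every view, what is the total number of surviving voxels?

start: 9×9×9 = 729 voxels
step 1: project along y, AND mask (57/81) → |grid| = 513
step 2: project along z, AND mask (48/81) → |grid| = 304

304 voxels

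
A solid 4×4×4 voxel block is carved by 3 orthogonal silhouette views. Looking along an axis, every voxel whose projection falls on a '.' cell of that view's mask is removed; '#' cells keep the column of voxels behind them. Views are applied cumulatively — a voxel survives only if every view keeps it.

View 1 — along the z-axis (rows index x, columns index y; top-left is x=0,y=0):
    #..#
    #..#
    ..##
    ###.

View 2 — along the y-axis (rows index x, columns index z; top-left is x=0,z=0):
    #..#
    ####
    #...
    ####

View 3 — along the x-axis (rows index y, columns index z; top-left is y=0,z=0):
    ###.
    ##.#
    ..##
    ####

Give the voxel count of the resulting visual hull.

full grid |V| = 64
after view 1 [z-axis, 9 of 16 cells solid] → remaining = 36
after view 2 [y-axis, 11 of 16 cells solid] → remaining = 26
after view 3 [x-axis, 12 of 16 cells solid] → remaining = 19

|visual hull| = 19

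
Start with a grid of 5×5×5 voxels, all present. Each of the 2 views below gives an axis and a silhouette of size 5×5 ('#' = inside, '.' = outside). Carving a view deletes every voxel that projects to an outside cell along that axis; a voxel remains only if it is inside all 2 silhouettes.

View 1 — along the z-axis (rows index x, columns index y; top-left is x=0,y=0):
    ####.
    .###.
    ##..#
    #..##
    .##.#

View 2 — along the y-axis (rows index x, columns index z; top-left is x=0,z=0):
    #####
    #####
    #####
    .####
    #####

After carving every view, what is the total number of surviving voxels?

77 voxels

full grid |V| = 125
carve view 1 (along z, XY-mask fill 16/25): 80 voxels remain
carve view 2 (along y, XZ-mask fill 24/25): 77 voxels remain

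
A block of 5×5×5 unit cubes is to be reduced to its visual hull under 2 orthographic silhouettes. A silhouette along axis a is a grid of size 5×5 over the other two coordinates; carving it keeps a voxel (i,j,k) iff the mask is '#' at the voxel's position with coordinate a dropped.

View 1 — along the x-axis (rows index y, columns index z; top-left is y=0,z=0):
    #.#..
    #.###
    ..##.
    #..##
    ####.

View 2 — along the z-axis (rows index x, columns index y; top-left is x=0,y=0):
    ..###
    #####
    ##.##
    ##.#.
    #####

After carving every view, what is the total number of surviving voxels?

initial block: 5^3 = 125
[1] x-view keeps 15 columns → grid now 75
[2] z-view keeps 20 columns → grid now 61

remaining voxels: 61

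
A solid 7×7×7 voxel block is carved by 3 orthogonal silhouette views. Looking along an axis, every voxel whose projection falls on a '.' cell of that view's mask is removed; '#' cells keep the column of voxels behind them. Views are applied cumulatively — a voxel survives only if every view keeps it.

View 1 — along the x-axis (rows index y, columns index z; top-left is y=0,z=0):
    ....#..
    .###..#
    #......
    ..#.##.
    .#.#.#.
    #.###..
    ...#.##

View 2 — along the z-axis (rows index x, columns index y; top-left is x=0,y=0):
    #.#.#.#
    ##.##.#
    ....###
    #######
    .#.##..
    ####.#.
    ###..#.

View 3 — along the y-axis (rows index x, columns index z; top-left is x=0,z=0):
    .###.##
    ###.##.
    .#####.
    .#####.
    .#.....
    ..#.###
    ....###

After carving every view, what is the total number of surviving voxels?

voxel count = 51

start: 7×7×7 = 343 voxels
after view 1 [x-axis, 19 of 49 cells solid] → remaining = 133
after view 2 [z-axis, 31 of 49 cells solid] → remaining = 84
after view 3 [y-axis, 28 of 49 cells solid] → remaining = 51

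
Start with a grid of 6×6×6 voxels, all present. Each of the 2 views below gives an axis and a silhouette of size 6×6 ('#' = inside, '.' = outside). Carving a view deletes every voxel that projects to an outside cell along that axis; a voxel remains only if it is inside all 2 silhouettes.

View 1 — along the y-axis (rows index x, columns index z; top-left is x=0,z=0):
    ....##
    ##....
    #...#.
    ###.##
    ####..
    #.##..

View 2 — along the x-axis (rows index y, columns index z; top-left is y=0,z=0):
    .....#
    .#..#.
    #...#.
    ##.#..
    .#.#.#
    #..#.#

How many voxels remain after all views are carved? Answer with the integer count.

|visual hull| = 42

initial block: 6^3 = 216
carve view 1 (along y, XZ-mask fill 18/36): 108 voxels remain
carve view 2 (along x, YZ-mask fill 14/36): 42 voxels remain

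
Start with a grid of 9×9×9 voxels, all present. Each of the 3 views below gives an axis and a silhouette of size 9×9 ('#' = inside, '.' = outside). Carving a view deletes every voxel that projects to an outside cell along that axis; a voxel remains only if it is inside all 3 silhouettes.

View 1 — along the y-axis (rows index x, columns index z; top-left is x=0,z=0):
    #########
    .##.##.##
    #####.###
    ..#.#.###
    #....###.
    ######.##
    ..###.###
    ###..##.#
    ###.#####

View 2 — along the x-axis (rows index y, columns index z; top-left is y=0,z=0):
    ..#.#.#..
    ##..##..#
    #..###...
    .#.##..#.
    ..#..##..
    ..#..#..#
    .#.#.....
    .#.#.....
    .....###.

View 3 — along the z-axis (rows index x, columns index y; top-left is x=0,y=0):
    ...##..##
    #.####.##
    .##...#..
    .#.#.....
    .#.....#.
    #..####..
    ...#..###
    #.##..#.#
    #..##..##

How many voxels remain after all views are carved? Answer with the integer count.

remaining voxels: 83

full grid |V| = 729
V1 y: intersect with XZ mask (60 set) -- 540 left
V2 x: intersect with YZ mask (29 set) -- 187 left
V3 z: intersect with XY mask (37 set) -- 83 left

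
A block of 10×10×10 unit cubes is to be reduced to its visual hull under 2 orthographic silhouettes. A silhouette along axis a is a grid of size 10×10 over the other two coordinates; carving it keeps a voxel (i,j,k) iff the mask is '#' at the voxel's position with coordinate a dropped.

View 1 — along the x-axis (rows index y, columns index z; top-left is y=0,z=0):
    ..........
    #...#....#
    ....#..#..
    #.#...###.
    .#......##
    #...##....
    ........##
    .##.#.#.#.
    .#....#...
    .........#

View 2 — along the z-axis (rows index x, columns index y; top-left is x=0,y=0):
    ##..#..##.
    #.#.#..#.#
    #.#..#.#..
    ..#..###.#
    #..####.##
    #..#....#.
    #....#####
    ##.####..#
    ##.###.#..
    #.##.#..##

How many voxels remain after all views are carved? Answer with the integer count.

remaining voxels: 132

before carving: 1000 voxels (10×10×10)
after view 1 [x-axis, 26 of 100 cells solid] → remaining = 260
after view 2 [z-axis, 54 of 100 cells solid] → remaining = 132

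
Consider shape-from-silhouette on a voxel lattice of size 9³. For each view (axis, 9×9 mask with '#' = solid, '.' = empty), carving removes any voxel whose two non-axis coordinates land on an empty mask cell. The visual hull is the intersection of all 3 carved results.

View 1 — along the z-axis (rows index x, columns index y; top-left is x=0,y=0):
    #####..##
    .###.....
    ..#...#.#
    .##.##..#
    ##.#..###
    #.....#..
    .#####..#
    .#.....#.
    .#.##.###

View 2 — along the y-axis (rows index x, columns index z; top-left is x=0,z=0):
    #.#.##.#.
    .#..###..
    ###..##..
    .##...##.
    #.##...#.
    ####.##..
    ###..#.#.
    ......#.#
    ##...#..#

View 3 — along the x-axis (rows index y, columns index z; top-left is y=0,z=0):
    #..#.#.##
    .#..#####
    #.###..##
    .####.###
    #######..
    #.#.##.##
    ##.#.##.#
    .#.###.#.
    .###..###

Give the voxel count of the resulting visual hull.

initial block: 9^3 = 729
V1 z: intersect with XY mask (40 set) -- 360 left
V2 y: intersect with XZ mask (39 set) -- 176 left
V3 x: intersect with YZ mask (54 set) -- 113 left

voxel count = 113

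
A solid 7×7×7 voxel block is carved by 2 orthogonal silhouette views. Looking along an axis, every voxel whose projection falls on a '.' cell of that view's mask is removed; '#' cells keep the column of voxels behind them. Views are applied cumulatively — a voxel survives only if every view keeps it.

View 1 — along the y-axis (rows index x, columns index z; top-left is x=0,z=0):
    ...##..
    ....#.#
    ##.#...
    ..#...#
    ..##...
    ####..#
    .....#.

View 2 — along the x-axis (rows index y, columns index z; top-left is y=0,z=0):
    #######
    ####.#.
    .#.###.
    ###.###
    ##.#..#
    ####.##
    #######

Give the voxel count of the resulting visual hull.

before carving: 343 voxels (7×7×7)
after view 1 [y-axis, 17 of 49 cells solid] → remaining = 119
after view 2 [x-axis, 39 of 49 cells solid] → remaining = 94

|visual hull| = 94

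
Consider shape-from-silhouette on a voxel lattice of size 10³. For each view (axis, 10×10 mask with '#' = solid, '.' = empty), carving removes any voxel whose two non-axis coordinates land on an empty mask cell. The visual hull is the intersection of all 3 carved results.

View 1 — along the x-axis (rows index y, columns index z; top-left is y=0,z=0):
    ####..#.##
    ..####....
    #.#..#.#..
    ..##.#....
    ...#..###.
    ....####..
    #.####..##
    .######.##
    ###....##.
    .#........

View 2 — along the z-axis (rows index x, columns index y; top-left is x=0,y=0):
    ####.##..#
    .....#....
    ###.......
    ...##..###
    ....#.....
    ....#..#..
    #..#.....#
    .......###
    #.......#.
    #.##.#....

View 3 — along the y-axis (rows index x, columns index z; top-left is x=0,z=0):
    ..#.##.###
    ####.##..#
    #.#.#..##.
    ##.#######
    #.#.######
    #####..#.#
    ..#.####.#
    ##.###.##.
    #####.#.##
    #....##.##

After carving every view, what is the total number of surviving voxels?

full grid |V| = 1000
after view 1 [x-axis, 47 of 100 cells solid] → remaining = 470
after view 2 [z-axis, 31 of 100 cells solid] → remaining = 141
after view 3 [y-axis, 68 of 100 cells solid] → remaining = 92

voxel count = 92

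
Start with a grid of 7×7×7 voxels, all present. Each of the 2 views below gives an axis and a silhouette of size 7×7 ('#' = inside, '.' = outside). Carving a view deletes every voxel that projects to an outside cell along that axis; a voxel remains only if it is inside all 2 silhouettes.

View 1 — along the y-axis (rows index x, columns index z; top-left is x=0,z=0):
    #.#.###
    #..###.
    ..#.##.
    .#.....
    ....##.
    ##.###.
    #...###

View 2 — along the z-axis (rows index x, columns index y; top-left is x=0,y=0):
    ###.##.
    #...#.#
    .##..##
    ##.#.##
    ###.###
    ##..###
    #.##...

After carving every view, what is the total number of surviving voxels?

|visual hull| = 103

initial block: 7^3 = 343
  1. axis=1 (XZ plane), |mask|=24  ⇒  voxels=168
  2. axis=2 (XY plane), |mask|=31  ⇒  voxels=103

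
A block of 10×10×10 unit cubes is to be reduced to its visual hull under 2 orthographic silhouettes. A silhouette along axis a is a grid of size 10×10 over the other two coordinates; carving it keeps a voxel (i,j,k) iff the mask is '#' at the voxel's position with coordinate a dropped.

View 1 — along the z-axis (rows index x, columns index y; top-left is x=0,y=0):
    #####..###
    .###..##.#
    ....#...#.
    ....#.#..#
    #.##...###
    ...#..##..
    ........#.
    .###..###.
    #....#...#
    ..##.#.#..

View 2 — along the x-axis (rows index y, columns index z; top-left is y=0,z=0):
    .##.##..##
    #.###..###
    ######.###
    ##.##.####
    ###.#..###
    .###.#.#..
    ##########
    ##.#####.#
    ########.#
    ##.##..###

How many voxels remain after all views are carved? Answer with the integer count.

remaining voxels: 331

full grid |V| = 1000
V1 z: intersect with XY mask (42 set) -- 420 left
V2 x: intersect with YZ mask (76 set) -- 331 left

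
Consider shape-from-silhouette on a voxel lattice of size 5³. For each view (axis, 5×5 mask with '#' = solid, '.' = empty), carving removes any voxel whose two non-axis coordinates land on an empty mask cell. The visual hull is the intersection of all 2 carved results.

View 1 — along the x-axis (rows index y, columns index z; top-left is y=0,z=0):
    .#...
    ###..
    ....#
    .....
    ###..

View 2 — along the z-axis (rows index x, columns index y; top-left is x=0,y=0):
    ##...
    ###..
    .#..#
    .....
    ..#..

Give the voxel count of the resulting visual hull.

before carving: 125 voxels (5×5×5)
carve view 1 (along x, YZ-mask fill 8/25): 40 voxels remain
carve view 2 (along z, XY-mask fill 8/25): 16 voxels remain

remaining voxels: 16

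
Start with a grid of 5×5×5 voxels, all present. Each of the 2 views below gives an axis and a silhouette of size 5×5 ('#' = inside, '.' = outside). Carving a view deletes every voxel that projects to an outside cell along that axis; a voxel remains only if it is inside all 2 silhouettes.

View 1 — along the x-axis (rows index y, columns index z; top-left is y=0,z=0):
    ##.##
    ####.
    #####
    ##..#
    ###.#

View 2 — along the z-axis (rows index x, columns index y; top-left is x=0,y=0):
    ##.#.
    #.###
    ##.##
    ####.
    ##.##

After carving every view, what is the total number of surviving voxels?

full grid |V| = 125
[1] x-view keeps 20 columns → grid now 100
[2] z-view keeps 19 columns → grid now 73

|visual hull| = 73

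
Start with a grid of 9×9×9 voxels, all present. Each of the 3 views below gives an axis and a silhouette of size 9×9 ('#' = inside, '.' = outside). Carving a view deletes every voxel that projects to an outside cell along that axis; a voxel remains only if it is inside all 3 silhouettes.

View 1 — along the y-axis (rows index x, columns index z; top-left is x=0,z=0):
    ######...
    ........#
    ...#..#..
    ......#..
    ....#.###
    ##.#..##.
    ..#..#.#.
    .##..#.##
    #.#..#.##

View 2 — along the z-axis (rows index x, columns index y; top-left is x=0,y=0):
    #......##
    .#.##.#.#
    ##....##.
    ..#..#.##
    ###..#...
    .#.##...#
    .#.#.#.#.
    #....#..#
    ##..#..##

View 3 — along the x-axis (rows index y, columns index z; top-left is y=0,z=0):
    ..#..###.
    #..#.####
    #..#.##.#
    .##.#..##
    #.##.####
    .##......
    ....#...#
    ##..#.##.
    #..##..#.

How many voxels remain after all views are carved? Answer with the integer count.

before carving: 729 voxels (9×9×9)
V1 y: intersect with XZ mask (32 set) -- 288 left
V2 z: intersect with XY mask (36 set) -- 123 left
V3 x: intersect with YZ mask (40 set) -- 66 left

66 voxels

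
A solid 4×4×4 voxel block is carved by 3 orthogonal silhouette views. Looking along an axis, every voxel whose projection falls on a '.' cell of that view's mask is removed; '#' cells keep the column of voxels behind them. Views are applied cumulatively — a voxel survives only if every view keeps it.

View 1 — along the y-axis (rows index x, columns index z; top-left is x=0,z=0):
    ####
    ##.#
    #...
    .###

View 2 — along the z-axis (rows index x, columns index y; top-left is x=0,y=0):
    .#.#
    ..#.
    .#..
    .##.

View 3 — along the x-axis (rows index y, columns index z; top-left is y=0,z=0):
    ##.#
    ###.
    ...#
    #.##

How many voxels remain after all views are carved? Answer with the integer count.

start: 4×4×4 = 64 voxels
after view 1 [y-axis, 11 of 16 cells solid] → remaining = 44
after view 2 [z-axis, 6 of 16 cells solid] → remaining = 18
after view 3 [x-axis, 10 of 16 cells solid] → remaining = 11

remaining voxels: 11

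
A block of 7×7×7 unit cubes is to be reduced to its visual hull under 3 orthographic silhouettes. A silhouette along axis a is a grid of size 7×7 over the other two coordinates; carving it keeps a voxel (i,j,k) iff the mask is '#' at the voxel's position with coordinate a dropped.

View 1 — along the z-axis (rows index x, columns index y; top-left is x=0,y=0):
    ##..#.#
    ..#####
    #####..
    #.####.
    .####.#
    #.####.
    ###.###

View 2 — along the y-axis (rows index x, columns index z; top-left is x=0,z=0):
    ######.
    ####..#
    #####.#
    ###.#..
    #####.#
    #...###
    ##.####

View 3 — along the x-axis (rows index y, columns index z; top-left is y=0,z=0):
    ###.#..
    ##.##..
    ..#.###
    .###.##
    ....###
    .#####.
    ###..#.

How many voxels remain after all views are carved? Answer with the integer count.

full grid |V| = 343
step 1: project along z, AND mask (35/49) → |grid| = 245
step 2: project along y, AND mask (37/49) → |grid| = 185
step 3: project along x, AND mask (29/49) → |grid| = 104

|visual hull| = 104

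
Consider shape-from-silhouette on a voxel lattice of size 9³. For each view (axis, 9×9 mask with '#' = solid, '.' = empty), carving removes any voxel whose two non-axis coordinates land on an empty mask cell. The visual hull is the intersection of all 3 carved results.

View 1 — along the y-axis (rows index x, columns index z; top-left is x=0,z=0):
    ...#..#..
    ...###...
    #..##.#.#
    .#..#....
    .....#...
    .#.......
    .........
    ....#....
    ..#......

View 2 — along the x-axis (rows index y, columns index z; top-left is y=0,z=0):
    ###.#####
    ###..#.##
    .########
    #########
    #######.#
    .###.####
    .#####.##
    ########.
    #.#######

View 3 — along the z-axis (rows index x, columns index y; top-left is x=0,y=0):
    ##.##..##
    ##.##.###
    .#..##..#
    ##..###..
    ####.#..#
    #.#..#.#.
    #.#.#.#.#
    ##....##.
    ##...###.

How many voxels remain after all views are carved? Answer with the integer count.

voxel count = 68

before carving: 729 voxels (9×9×9)
[1] y-view keeps 16 columns → grid now 144
[2] x-view keeps 69 columns → grid now 120
[3] z-view keeps 46 columns → grid now 68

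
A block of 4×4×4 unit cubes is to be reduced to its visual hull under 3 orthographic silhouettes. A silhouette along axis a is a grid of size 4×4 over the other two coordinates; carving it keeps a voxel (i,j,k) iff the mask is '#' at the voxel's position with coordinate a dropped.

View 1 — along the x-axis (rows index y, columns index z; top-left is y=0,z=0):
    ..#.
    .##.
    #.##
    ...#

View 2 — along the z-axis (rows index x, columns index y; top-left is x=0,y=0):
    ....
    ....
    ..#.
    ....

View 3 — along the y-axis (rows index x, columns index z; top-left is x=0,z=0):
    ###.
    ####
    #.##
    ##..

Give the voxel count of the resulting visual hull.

voxel count = 3

full grid |V| = 64
after view 1 [x-axis, 7 of 16 cells solid] → remaining = 28
after view 2 [z-axis, 1 of 16 cells solid] → remaining = 3
after view 3 [y-axis, 12 of 16 cells solid] → remaining = 3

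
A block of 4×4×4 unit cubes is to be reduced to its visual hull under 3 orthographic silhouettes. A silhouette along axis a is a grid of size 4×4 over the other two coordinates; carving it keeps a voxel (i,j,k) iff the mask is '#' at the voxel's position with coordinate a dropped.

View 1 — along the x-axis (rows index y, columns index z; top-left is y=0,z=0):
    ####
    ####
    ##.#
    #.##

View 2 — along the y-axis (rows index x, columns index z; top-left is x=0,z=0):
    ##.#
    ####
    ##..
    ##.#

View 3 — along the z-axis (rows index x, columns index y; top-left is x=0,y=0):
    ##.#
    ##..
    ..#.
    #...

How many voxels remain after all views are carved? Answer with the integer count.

remaining voxels: 21

initial block: 4^3 = 64
[1] x-view keeps 14 columns → grid now 56
[2] y-view keeps 12 columns → grid now 43
[3] z-view keeps 7 columns → grid now 21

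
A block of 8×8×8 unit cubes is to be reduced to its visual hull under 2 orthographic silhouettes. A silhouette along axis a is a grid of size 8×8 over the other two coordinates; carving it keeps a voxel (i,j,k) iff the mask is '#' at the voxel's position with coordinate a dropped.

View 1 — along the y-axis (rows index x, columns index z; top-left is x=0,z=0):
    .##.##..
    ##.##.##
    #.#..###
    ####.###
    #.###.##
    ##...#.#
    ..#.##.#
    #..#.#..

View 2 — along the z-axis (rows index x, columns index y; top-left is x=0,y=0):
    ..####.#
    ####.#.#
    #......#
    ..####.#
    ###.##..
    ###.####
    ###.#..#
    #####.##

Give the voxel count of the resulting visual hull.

before carving: 512 voxels (8×8×8)
[1] y-view keeps 39 columns → grid now 312
[2] z-view keeps 42 columns → grid now 200

200 voxels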